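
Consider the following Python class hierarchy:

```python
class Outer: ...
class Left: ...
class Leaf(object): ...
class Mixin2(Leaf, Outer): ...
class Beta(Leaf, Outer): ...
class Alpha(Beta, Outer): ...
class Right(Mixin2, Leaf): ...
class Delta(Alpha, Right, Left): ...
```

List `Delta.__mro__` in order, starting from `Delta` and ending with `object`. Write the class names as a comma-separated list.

L[Delta] = Delta + merge(L[Alpha], L[Right], L[Left], [Alpha Right Left])
  take Alpha:  [Alpha Beta Leaf Outer object] + [Right Mixin2 Leaf Outer object] + [Left object] + [Alpha Right Left]
  take Beta:  [Beta Leaf Outer object] + [Right Mixin2 Leaf Outer object] + [Left object] + [Right Left]
  take Right:  [Leaf Outer object] + [Right Mixin2 Leaf Outer object] + [Left object] + [Right Left]
  take Mixin2:  [Leaf Outer object] + [Mixin2 Leaf Outer object] + [Left object] + [Left]
  take Leaf:  [Leaf Outer object] + [Leaf Outer object] + [Left object] + [Left]
  take Outer:  [Outer object] + [Outer object] + [Left object] + [Left]
  take Left:  [object] + [object] + [Left object] + [Left]
  take object:  [object] + [object] + [object]

Delta, Alpha, Beta, Right, Mixin2, Leaf, Outer, Left, object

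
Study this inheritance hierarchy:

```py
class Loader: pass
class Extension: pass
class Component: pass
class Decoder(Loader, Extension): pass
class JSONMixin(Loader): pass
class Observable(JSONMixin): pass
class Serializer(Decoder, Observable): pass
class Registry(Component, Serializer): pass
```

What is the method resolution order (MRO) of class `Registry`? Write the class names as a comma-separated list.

L[Registry] = Registry + merge(L[Component], L[Serializer], [Component Serializer])
  take Component:  [Component object] + [Serializer Decoder Observable JSONMixin Loader Extension object] + [Component Serializer]
  take Serializer:  [object] + [Serializer Decoder Observable JSONMixin Loader Extension object] + [Serializer]
  take Decoder:  [object] + [Decoder Observable JSONMixin Loader Extension object]
  take Observable:  [object] + [Observable JSONMixin Loader Extension object]
  take JSONMixin:  [object] + [JSONMixin Loader Extension object]
  take Loader:  [object] + [Loader Extension object]
  take Extension:  [object] + [Extension object]
  take object:  [object] + [object]

Registry, Component, Serializer, Decoder, Observable, JSONMixin, Loader, Extension, object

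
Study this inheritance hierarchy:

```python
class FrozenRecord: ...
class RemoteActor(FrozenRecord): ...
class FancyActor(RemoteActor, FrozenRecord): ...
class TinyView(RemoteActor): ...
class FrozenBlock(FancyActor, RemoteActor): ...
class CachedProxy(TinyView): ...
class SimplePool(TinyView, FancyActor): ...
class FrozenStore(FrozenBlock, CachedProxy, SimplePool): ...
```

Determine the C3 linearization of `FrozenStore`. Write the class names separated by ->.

FrozenStore -> FrozenBlock -> CachedProxy -> SimplePool -> TinyView -> FancyActor -> RemoteActor -> FrozenRecord -> object

L[FrozenStore] = FrozenStore + merge(L[FrozenBlock], L[CachedProxy], L[SimplePool], [FrozenBlock CachedProxy SimplePool])
  take FrozenBlock:  [FrozenBlock FancyActor RemoteActor FrozenRecord object] + [CachedProxy TinyView RemoteActor FrozenRecord object] + [SimplePool TinyView FancyActor RemoteActor FrozenRecord object] + [FrozenBlock CachedProxy SimplePool]
  take CachedProxy:  [FancyActor RemoteActor FrozenRecord object] + [CachedProxy TinyView RemoteActor FrozenRecord object] + [SimplePool TinyView FancyActor RemoteActor FrozenRecord object] + [CachedProxy SimplePool]
  take SimplePool:  [FancyActor RemoteActor FrozenRecord object] + [TinyView RemoteActor FrozenRecord object] + [SimplePool TinyView FancyActor RemoteActor FrozenRecord object] + [SimplePool]
  take TinyView:  [FancyActor RemoteActor FrozenRecord object] + [TinyView RemoteActor FrozenRecord object] + [TinyView FancyActor RemoteActor FrozenRecord object]
  take FancyActor:  [FancyActor RemoteActor FrozenRecord object] + [RemoteActor FrozenRecord object] + [FancyActor RemoteActor FrozenRecord object]
  take RemoteActor:  [RemoteActor FrozenRecord object] + [RemoteActor FrozenRecord object] + [RemoteActor FrozenRecord object]
  take FrozenRecord:  [FrozenRecord object] + [FrozenRecord object] + [FrozenRecord object]
  take object:  [object] + [object] + [object]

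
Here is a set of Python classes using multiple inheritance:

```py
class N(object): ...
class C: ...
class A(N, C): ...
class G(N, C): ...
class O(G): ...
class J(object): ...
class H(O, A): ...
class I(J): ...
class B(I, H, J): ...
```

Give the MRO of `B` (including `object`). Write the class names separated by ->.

L[B] = B + merge(L[I], L[H], L[J], [I H J])
  take I:  [I J object] + [H O G A N C object] + [J object] + [I H J]
  take H:  [J object] + [H O G A N C object] + [J object] + [H J]
  take J:  [J object] + [O G A N C object] + [J object] + [J]
  take O:  [object] + [O G A N C object] + [object]
  take G:  [object] + [G A N C object] + [object]
  take A:  [object] + [A N C object] + [object]
  take N:  [object] + [N C object] + [object]
  take C:  [object] + [C object] + [object]
  take object:  [object] + [object] + [object]

B -> I -> H -> J -> O -> G -> A -> N -> C -> object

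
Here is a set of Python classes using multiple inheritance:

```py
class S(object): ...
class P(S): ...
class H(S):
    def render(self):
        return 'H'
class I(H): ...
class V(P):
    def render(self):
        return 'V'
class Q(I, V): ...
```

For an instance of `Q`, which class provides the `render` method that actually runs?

L[Q] = Q + merge(L[I], L[V], [I V])
  take I:  [I H S object] + [V P S object] + [I V]
  take H:  [H S object] + [V P S object] + [V]
  take V:  [S object] + [V P S object] + [V]
  take P:  [S object] + [P S object]
  take S:  [S object] + [S object]
  take object:  [object] + [object]
MRO: Q I H V P S object
render is defined in: H, V. First along the MRO is H.

H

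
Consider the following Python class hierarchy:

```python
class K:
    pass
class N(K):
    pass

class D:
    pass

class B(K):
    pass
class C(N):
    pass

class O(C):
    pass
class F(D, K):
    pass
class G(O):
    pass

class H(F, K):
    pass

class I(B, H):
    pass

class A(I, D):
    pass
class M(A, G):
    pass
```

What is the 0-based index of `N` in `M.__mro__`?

10

L[M] = M + merge(L[A], L[G], [A G])
  take A:  [A I B H F D K object] + [G O C N K object] + [A G]
  take I:  [I B H F D K object] + [G O C N K object] + [G]
  take B:  [B H F D K object] + [G O C N K object] + [G]
  take H:  [H F D K object] + [G O C N K object] + [G]
  take F:  [F D K object] + [G O C N K object] + [G]
  take D:  [D K object] + [G O C N K object] + [G]
  take G:  [K object] + [G O C N K object] + [G]
  take O:  [K object] + [O C N K object]
  take C:  [K object] + [C N K object]
  take N:  [K object] + [N K object]
  take K:  [K object] + [K object]
  take object:  [object] + [object]
MRO: M A I B H F D G O C N K object
N sits at index 10.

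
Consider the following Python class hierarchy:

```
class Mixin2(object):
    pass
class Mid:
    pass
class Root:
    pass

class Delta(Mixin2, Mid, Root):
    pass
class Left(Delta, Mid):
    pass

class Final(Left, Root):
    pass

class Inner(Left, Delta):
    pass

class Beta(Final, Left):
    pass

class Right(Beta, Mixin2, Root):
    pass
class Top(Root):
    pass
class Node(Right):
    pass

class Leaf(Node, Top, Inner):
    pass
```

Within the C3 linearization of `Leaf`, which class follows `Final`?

Top

L[Leaf] = Leaf + merge(L[Node], L[Top], L[Inner], [Node Top Inner])
  take Node:  [Node Right Beta Final Left Delta Mixin2 Mid Root object] + [Top Root object] + [Inner Left Delta Mixin2 Mid Root object] + [Node Top Inner]
  take Right:  [Right Beta Final Left Delta Mixin2 Mid Root object] + [Top Root object] + [Inner Left Delta Mixin2 Mid Root object] + [Top Inner]
  take Beta:  [Beta Final Left Delta Mixin2 Mid Root object] + [Top Root object] + [Inner Left Delta Mixin2 Mid Root object] + [Top Inner]
  take Final:  [Final Left Delta Mixin2 Mid Root object] + [Top Root object] + [Inner Left Delta Mixin2 Mid Root object] + [Top Inner]
  take Top:  [Left Delta Mixin2 Mid Root object] + [Top Root object] + [Inner Left Delta Mixin2 Mid Root object] + [Top Inner]
  take Inner:  [Left Delta Mixin2 Mid Root object] + [Root object] + [Inner Left Delta Mixin2 Mid Root object] + [Inner]
  take Left:  [Left Delta Mixin2 Mid Root object] + [Root object] + [Left Delta Mixin2 Mid Root object]
  take Delta:  [Delta Mixin2 Mid Root object] + [Root object] + [Delta Mixin2 Mid Root object]
  take Mixin2:  [Mixin2 Mid Root object] + [Root object] + [Mixin2 Mid Root object]
  take Mid:  [Mid Root object] + [Root object] + [Mid Root object]
  take Root:  [Root object] + [Root object] + [Root object]
  take object:  [object] + [object] + [object]
MRO: Leaf Node Right Beta Final Top Inner Left Delta Mixin2 Mid Root object
Final is at position 4; next is Top.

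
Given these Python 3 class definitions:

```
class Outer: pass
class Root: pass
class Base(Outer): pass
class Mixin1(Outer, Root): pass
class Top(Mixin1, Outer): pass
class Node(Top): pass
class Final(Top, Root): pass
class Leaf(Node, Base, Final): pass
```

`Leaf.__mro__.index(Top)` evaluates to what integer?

L[Leaf] = Leaf + merge(L[Node], L[Base], L[Final], [Node Base Final])
  take Node:  [Node Top Mixin1 Outer Root object] + [Base Outer object] + [Final Top Mixin1 Outer Root object] + [Node Base Final]
  take Base:  [Top Mixin1 Outer Root object] + [Base Outer object] + [Final Top Mixin1 Outer Root object] + [Base Final]
  take Final:  [Top Mixin1 Outer Root object] + [Outer object] + [Final Top Mixin1 Outer Root object] + [Final]
  take Top:  [Top Mixin1 Outer Root object] + [Outer object] + [Top Mixin1 Outer Root object]
  take Mixin1:  [Mixin1 Outer Root object] + [Outer object] + [Mixin1 Outer Root object]
  take Outer:  [Outer Root object] + [Outer object] + [Outer Root object]
  take Root:  [Root object] + [object] + [Root object]
  take object:  [object] + [object] + [object]
MRO: Leaf Node Base Final Top Mixin1 Outer Root object
Top sits at index 4.

4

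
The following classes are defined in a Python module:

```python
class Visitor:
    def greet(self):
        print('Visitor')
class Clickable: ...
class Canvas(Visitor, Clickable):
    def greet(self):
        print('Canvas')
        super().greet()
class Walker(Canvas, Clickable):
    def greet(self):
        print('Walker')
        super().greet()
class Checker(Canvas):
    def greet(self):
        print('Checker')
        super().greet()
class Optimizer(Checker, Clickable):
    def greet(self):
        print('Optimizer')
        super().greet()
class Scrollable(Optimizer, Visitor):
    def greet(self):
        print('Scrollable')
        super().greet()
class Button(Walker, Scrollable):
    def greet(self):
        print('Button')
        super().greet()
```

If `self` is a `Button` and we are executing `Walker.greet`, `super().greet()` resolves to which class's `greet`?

Scrollable

L[Button] = Button + merge(L[Walker], L[Scrollable], [Walker Scrollable])
  take Walker:  [Walker Canvas Visitor Clickable object] + [Scrollable Optimizer Checker Canvas Visitor Clickable object] + [Walker Scrollable]
  take Scrollable:  [Canvas Visitor Clickable object] + [Scrollable Optimizer Checker Canvas Visitor Clickable object] + [Scrollable]
  take Optimizer:  [Canvas Visitor Clickable object] + [Optimizer Checker Canvas Visitor Clickable object]
  take Checker:  [Canvas Visitor Clickable object] + [Checker Canvas Visitor Clickable object]
  take Canvas:  [Canvas Visitor Clickable object] + [Canvas Visitor Clickable object]
  take Visitor:  [Visitor Clickable object] + [Visitor Clickable object]
  take Clickable:  [Clickable object] + [Clickable object]
  take object:  [object] + [object]
MRO: Button Walker Scrollable Optimizer Checker Canvas Visitor Clickable object
super() in Walker.greet on a Button instance goes to the class after Walker in Button's MRO: Scrollable.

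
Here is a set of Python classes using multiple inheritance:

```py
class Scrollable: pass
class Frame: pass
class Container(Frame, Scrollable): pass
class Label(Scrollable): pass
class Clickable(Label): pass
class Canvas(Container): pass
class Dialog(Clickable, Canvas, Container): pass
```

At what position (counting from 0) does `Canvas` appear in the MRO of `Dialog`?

L[Dialog] = Dialog + merge(L[Clickable], L[Canvas], L[Container], [Clickable Canvas Container])
  take Clickable:  [Clickable Label Scrollable object] + [Canvas Container Frame Scrollable object] + [Container Frame Scrollable object] + [Clickable Canvas Container]
  take Label:  [Label Scrollable object] + [Canvas Container Frame Scrollable object] + [Container Frame Scrollable object] + [Canvas Container]
  take Canvas:  [Scrollable object] + [Canvas Container Frame Scrollable object] + [Container Frame Scrollable object] + [Canvas Container]
  take Container:  [Scrollable object] + [Container Frame Scrollable object] + [Container Frame Scrollable object] + [Container]
  take Frame:  [Scrollable object] + [Frame Scrollable object] + [Frame Scrollable object]
  take Scrollable:  [Scrollable object] + [Scrollable object] + [Scrollable object]
  take object:  [object] + [object] + [object]
MRO: Dialog Clickable Label Canvas Container Frame Scrollable object
Canvas sits at index 3.

3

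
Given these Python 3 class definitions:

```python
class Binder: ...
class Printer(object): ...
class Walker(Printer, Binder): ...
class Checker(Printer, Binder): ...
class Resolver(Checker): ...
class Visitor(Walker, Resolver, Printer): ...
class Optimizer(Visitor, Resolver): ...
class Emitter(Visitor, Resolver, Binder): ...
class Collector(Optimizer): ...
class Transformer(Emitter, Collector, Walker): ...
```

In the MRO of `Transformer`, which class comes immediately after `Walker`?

L[Transformer] = Transformer + merge(L[Emitter], L[Collector], L[Walker], [Emitter Collector Walker])
  take Emitter:  [Emitter Visitor Walker Resolver Checker Printer Binder object] + [Collector Optimizer Visitor Walker Resolver Checker Printer Binder object] + [Walker Printer Binder object] + [Emitter Collector Walker]
  take Collector:  [Visitor Walker Resolver Checker Printer Binder object] + [Collector Optimizer Visitor Walker Resolver Checker Printer Binder object] + [Walker Printer Binder object] + [Collector Walker]
  take Optimizer:  [Visitor Walker Resolver Checker Printer Binder object] + [Optimizer Visitor Walker Resolver Checker Printer Binder object] + [Walker Printer Binder object] + [Walker]
  take Visitor:  [Visitor Walker Resolver Checker Printer Binder object] + [Visitor Walker Resolver Checker Printer Binder object] + [Walker Printer Binder object] + [Walker]
  take Walker:  [Walker Resolver Checker Printer Binder object] + [Walker Resolver Checker Printer Binder object] + [Walker Printer Binder object] + [Walker]
  take Resolver:  [Resolver Checker Printer Binder object] + [Resolver Checker Printer Binder object] + [Printer Binder object]
  take Checker:  [Checker Printer Binder object] + [Checker Printer Binder object] + [Printer Binder object]
  take Printer:  [Printer Binder object] + [Printer Binder object] + [Printer Binder object]
  take Binder:  [Binder object] + [Binder object] + [Binder object]
  take object:  [object] + [object] + [object]
MRO: Transformer Emitter Collector Optimizer Visitor Walker Resolver Checker Printer Binder object
Walker is at position 5; next is Resolver.

Resolver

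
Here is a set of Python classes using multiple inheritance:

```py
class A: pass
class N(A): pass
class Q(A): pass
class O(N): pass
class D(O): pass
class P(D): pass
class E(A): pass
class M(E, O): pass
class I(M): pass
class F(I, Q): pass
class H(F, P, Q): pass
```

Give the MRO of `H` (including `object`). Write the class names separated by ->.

H -> F -> I -> M -> E -> P -> D -> O -> N -> Q -> A -> object

L[H] = H + merge(L[F], L[P], L[Q], [F P Q])
  take F:  [F I M E O N Q A object] + [P D O N A object] + [Q A object] + [F P Q]
  take I:  [I M E O N Q A object] + [P D O N A object] + [Q A object] + [P Q]
  take M:  [M E O N Q A object] + [P D O N A object] + [Q A object] + [P Q]
  take E:  [E O N Q A object] + [P D O N A object] + [Q A object] + [P Q]
  take P:  [O N Q A object] + [P D O N A object] + [Q A object] + [P Q]
  take D:  [O N Q A object] + [D O N A object] + [Q A object] + [Q]
  take O:  [O N Q A object] + [O N A object] + [Q A object] + [Q]
  take N:  [N Q A object] + [N A object] + [Q A object] + [Q]
  take Q:  [Q A object] + [A object] + [Q A object] + [Q]
  take A:  [A object] + [A object] + [A object]
  take object:  [object] + [object] + [object]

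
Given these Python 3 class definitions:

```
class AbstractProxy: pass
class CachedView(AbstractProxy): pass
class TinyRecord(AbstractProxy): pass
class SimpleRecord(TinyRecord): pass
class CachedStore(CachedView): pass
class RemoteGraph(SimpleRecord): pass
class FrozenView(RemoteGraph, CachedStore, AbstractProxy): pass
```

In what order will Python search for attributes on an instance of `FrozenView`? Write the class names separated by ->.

L[FrozenView] = FrozenView + merge(L[RemoteGraph], L[CachedStore], L[AbstractProxy], [RemoteGraph CachedStore AbstractProxy])
  take RemoteGraph:  [RemoteGraph SimpleRecord TinyRecord AbstractProxy object] + [CachedStore CachedView AbstractProxy object] + [AbstractProxy object] + [RemoteGraph CachedStore AbstractProxy]
  take SimpleRecord:  [SimpleRecord TinyRecord AbstractProxy object] + [CachedStore CachedView AbstractProxy object] + [AbstractProxy object] + [CachedStore AbstractProxy]
  take TinyRecord:  [TinyRecord AbstractProxy object] + [CachedStore CachedView AbstractProxy object] + [AbstractProxy object] + [CachedStore AbstractProxy]
  take CachedStore:  [AbstractProxy object] + [CachedStore CachedView AbstractProxy object] + [AbstractProxy object] + [CachedStore AbstractProxy]
  take CachedView:  [AbstractProxy object] + [CachedView AbstractProxy object] + [AbstractProxy object] + [AbstractProxy]
  take AbstractProxy:  [AbstractProxy object] + [AbstractProxy object] + [AbstractProxy object] + [AbstractProxy]
  take object:  [object] + [object] + [object]

FrozenView -> RemoteGraph -> SimpleRecord -> TinyRecord -> CachedStore -> CachedView -> AbstractProxy -> object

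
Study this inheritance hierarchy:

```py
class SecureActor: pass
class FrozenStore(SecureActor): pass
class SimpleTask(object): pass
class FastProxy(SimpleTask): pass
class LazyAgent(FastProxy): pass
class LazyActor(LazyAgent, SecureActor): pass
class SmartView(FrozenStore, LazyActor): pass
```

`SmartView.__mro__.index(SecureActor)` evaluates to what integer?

6

L[SmartView] = SmartView + merge(L[FrozenStore], L[LazyActor], [FrozenStore LazyActor])
  take FrozenStore:  [FrozenStore SecureActor object] + [LazyActor LazyAgent FastProxy SimpleTask SecureActor object] + [FrozenStore LazyActor]
  take LazyActor:  [SecureActor object] + [LazyActor LazyAgent FastProxy SimpleTask SecureActor object] + [LazyActor]
  take LazyAgent:  [SecureActor object] + [LazyAgent FastProxy SimpleTask SecureActor object]
  take FastProxy:  [SecureActor object] + [FastProxy SimpleTask SecureActor object]
  take SimpleTask:  [SecureActor object] + [SimpleTask SecureActor object]
  take SecureActor:  [SecureActor object] + [SecureActor object]
  take object:  [object] + [object]
MRO: SmartView FrozenStore LazyActor LazyAgent FastProxy SimpleTask SecureActor object
SecureActor sits at index 6.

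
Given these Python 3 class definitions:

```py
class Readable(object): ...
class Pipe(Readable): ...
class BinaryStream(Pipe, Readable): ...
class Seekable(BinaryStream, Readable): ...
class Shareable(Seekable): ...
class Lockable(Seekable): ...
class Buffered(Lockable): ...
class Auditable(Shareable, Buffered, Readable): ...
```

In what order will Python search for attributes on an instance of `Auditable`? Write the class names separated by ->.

Auditable -> Shareable -> Buffered -> Lockable -> Seekable -> BinaryStream -> Pipe -> Readable -> object

L[Auditable] = Auditable + merge(L[Shareable], L[Buffered], L[Readable], [Shareable Buffered Readable])
  take Shareable:  [Shareable Seekable BinaryStream Pipe Readable object] + [Buffered Lockable Seekable BinaryStream Pipe Readable object] + [Readable object] + [Shareable Buffered Readable]
  take Buffered:  [Seekable BinaryStream Pipe Readable object] + [Buffered Lockable Seekable BinaryStream Pipe Readable object] + [Readable object] + [Buffered Readable]
  take Lockable:  [Seekable BinaryStream Pipe Readable object] + [Lockable Seekable BinaryStream Pipe Readable object] + [Readable object] + [Readable]
  take Seekable:  [Seekable BinaryStream Pipe Readable object] + [Seekable BinaryStream Pipe Readable object] + [Readable object] + [Readable]
  take BinaryStream:  [BinaryStream Pipe Readable object] + [BinaryStream Pipe Readable object] + [Readable object] + [Readable]
  take Pipe:  [Pipe Readable object] + [Pipe Readable object] + [Readable object] + [Readable]
  take Readable:  [Readable object] + [Readable object] + [Readable object] + [Readable]
  take object:  [object] + [object] + [object]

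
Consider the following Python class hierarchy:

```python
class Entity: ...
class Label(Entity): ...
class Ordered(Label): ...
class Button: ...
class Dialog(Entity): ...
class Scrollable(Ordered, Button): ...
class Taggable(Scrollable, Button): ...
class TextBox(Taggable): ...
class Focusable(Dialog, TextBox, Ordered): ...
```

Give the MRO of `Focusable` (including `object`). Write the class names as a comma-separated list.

L[Focusable] = Focusable + merge(L[Dialog], L[TextBox], L[Ordered], [Dialog TextBox Ordered])
  take Dialog:  [Dialog Entity object] + [TextBox Taggable Scrollable Ordered Label Entity Button object] + [Ordered Label Entity object] + [Dialog TextBox Ordered]
  take TextBox:  [Entity object] + [TextBox Taggable Scrollable Ordered Label Entity Button object] + [Ordered Label Entity object] + [TextBox Ordered]
  take Taggable:  [Entity object] + [Taggable Scrollable Ordered Label Entity Button object] + [Ordered Label Entity object] + [Ordered]
  take Scrollable:  [Entity object] + [Scrollable Ordered Label Entity Button object] + [Ordered Label Entity object] + [Ordered]
  take Ordered:  [Entity object] + [Ordered Label Entity Button object] + [Ordered Label Entity object] + [Ordered]
  take Label:  [Entity object] + [Label Entity Button object] + [Label Entity object]
  take Entity:  [Entity object] + [Entity Button object] + [Entity object]
  take Button:  [object] + [Button object] + [object]
  take object:  [object] + [object] + [object]

Focusable, Dialog, TextBox, Taggable, Scrollable, Ordered, Label, Entity, Button, object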